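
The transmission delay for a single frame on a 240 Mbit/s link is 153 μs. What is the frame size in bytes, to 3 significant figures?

L = R × t_tx = 240000000 b/s × 0.000153 s = 36720 bits.
In bytes: 36720 / 8 = 4590 bytes.

4590 bytes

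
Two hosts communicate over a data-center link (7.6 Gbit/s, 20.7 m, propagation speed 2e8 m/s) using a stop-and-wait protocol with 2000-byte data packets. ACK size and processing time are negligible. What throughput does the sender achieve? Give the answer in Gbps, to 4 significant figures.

6.920 Gbps

t_tx = L/R = 16000/7600000000 = 2.10526e-06 s.
t_prop = 20.7/200000000 = 1.035e-07 s; RTT = 2.07e-07 s.
Cycle = t_tx + RTT = 2.31226e-06 s.
Throughput = L / cycle = 16000 / 2.31226e-06 = 6.920 Gbps.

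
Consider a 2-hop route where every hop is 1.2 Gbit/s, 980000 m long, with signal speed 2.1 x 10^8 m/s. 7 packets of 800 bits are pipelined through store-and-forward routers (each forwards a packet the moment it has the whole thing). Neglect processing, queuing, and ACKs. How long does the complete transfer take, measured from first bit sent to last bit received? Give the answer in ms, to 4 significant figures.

9.339 ms

Per-hop transmission t_tx = L/R = 800/1200000000 = 0.000666667 ms.
Per-hop propagation t_prop = 980000/210000000 = 4.66667 ms.
Pipeline fill: first packet needs 2·t_tx to clear all hops; remaining 6 packets each add one t_tx.
Total = (2+7-1)·t_tx + 2·t_prop = 8·0.000666667 + 2·4.66667 = 9.339 ms.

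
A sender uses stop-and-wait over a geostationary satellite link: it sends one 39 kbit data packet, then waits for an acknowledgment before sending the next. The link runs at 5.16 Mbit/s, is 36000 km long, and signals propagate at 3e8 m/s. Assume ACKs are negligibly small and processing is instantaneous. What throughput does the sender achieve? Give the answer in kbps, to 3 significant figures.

158 kbps

t_tx = L/R = 39000/5160000 = 0.00755814 s.
t_prop = 36000000/300000000 = 0.12 s; RTT = 0.24 s.
Cycle = t_tx + RTT = 0.247558 s.
Throughput = L / cycle = 39000 / 0.247558 = 158 kbps.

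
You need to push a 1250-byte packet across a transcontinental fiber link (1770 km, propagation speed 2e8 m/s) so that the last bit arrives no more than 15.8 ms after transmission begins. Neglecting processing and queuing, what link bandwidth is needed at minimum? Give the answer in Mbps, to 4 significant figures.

1.439 Mbps

L = 10000 bits.
Propagation delay = 1770000 / 200000000 = 8.85 ms.
Transmission budget = 15.8 − 8.85 = 6.95 ms.
R ≥ L / t_tx = 10000 bits / 0.00695 s = 1.439 Mbps.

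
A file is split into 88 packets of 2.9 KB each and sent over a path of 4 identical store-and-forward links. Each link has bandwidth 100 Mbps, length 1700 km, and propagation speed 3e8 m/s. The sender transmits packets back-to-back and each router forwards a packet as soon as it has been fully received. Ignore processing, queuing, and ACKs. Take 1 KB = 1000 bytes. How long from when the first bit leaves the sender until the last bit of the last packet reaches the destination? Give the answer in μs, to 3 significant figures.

Per-hop transmission t_tx = L/R = 23200/100000000 = 232 μs.
Per-hop propagation t_prop = 1700000/300000000 = 5666.67 μs.
Pipeline fill: first packet needs 4·t_tx to clear all hops; remaining 87 packets each add one t_tx.
Total = (4+88-1)·t_tx + 4·t_prop = 91·232 + 4·5666.67 = 43800 μs.

43800 μs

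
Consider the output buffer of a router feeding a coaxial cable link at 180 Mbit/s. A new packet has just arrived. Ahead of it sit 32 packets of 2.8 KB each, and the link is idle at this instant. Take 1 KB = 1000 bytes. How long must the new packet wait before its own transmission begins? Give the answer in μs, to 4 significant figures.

Each queued packet: L/R = 22400/180000000 = 124.444 μs.
32 queued → 3982.22 μs.
Queuing delay = 3982 μs.

3982 μs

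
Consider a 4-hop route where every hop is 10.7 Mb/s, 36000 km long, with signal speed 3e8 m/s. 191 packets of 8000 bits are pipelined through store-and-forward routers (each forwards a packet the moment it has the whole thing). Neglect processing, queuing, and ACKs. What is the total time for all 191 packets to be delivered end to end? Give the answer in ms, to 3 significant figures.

625 ms

Per-hop transmission t_tx = L/R = 8000/10700000 = 0.747664 ms.
Per-hop propagation t_prop = 36000000/300000000 = 120 ms.
Pipeline fill: first packet needs 4·t_tx to clear all hops; remaining 190 packets each add one t_tx.
Total = (4+191-1)·t_tx + 4·t_prop = 194·0.747664 + 4·120 = 625 ms.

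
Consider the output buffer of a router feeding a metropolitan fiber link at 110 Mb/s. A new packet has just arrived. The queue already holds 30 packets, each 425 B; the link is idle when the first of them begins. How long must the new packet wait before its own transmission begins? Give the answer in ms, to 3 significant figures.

0.927 ms

Each queued packet: L/R = 3400/110000000 = 0.0309091 ms.
30 queued → 0.927273 ms.
Queuing delay = 0.927 ms.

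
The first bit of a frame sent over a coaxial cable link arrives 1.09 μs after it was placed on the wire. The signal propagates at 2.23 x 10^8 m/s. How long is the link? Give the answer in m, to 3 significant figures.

d = s × t_prop = 223000000 × 1.09e-06 = 243 m.

243 m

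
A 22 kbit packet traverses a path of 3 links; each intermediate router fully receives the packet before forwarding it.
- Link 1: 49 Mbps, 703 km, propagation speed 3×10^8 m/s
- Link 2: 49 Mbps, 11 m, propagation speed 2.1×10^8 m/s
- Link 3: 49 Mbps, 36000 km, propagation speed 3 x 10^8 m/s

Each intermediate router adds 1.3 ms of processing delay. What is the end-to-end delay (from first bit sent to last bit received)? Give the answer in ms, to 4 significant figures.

L = 22000 bits.
Transmission delay per hop = L/R = 22000/49000000 = 0.44898 ms; 3 hops → 1.34694 ms.
Propagation delays (d/s per hop): 2.34333, 5.2381e-05, 120 ms; sum = 122.343 ms.
Processing at 2 router(s): 2 × 1.3 ms = 2.6 ms.
End-to-end = 126.3 ms.

126.3 ms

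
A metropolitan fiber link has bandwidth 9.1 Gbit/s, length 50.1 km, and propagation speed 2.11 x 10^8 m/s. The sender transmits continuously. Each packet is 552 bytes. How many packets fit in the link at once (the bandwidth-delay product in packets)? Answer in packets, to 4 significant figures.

489.3 packets

Propagation delay = 50100 / 211000000 = 0.000237441 s.
BDP = R × t_prop = 9100000000 × 0.000237441 = 2160710 bits.
In packets of 4416 bits: 489.3 packets.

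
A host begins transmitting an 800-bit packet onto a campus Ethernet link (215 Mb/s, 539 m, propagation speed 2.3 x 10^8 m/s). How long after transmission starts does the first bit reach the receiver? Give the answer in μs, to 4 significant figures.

First bit experiences only propagation delay: d/s = 539/2.3e+08 = 2.343 μs.

2.343 μs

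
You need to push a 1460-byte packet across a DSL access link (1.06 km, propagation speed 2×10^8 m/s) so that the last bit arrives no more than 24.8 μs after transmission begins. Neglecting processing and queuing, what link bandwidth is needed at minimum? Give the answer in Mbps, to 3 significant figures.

L = 11680 bits.
Propagation delay = 1060 / 200000000 = 5.3 μs.
Transmission budget = 24.8 − 5.3 = 19.5 μs.
R ≥ L / t_tx = 11680 bits / 1.95e-05 s = 599 Mbps.

599 Mbps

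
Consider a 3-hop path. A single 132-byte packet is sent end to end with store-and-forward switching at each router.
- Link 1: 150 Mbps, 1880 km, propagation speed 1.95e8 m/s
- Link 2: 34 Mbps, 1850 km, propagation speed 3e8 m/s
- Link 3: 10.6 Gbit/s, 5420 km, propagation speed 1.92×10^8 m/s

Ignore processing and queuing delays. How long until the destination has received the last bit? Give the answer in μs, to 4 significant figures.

44080 μs

L = 132 × 8 = 1056 bits.
Transmission delays (L/R per hop): 7.04, 31.0588, 0.0996226 μs; sum = 38.1984 μs.
Propagation delays (d/s per hop): 9641.03, 6166.67, 28229.2 μs; sum = 44036.9 μs.
End-to-end = 44080 μs.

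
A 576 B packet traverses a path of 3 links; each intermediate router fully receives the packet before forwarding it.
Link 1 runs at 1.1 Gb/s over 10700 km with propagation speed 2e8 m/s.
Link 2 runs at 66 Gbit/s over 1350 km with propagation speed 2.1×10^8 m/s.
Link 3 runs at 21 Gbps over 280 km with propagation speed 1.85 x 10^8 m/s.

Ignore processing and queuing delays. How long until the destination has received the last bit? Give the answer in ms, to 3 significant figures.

L = 576 × 8 = 4608 bits.
Transmission delays (L/R per hop): 0.00418909, 6.98182e-05, 0.000219429 ms; sum = 0.00447834 ms.
Propagation delays (d/s per hop): 53.5, 6.42857, 1.51351 ms; sum = 61.4421 ms.
End-to-end = 61.4 ms.

61.4 ms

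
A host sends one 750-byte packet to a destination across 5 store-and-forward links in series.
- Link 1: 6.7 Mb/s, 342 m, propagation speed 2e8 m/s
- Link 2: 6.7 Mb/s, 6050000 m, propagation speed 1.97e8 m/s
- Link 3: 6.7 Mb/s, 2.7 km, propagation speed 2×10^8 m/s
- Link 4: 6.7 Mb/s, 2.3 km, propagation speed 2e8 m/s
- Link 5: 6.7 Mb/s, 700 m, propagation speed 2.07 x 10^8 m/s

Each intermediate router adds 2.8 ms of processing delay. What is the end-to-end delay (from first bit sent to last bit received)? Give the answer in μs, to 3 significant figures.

L = 750 × 8 = 6000 bits.
Transmission delay per hop = L/R = 6000/6700000 = 895.522 μs; 5 hops → 4477.61 μs.
Propagation delays (d/s per hop): 1.71, 30710.7, 13.5, 11.5, 3.38164 μs; sum = 30740.8 μs.
Processing at 4 router(s): 4 × 2.8 ms = 11200 μs.
End-to-end = 46400 μs.

46400 μs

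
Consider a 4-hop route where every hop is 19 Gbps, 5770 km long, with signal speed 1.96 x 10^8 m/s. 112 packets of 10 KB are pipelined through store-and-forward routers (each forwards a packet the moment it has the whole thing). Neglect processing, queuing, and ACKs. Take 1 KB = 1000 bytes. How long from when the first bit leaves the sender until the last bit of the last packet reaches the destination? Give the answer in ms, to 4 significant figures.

118.2 ms

Per-hop transmission t_tx = L/R = 80000/19000000000 = 0.00421053 ms.
Per-hop propagation t_prop = 5770000/196000000 = 29.4388 ms.
Pipeline fill: first packet needs 4·t_tx to clear all hops; remaining 111 packets each add one t_tx.
Total = (4+112-1)·t_tx + 4·t_prop = 115·0.00421053 + 4·29.4388 = 118.2 ms.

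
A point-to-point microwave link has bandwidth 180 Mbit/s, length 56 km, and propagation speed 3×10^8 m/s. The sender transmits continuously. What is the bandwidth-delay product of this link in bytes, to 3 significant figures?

4200 bytes

Propagation delay = 56000 / 300000000 = 0.000186667 s.
BDP = R × t_prop = 180000000 × 0.000186667 = 33600 bits.
In bytes: 33600/8 = 4200 bytes.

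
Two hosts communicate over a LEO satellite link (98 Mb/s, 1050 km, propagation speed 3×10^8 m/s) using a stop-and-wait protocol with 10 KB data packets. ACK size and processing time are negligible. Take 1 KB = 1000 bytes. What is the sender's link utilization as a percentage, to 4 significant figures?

10.44 %

t_tx = L/R = 80000/98000000 = 0.000816327 s.
t_prop = 1050000/300000000 = 0.0035 s; RTT = 0.007 s.
Cycle = t_tx + RTT = 0.00781633 s.
Utilization = t_tx / cycle = 0.000816327/0.00781633 = 10.44 %.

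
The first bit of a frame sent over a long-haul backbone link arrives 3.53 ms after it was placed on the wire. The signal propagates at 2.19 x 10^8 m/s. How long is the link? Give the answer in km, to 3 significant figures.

d = s × t_prop = 219000000 × 0.00353 = 773 km.

773 km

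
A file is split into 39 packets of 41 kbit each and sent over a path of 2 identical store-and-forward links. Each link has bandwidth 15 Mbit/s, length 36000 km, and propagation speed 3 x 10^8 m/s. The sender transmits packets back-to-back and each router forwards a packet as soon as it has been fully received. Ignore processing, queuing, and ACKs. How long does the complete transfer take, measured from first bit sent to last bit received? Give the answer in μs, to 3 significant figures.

349000 μs

Per-hop transmission t_tx = L/R = 41000/15000000 = 2733.33 μs.
Per-hop propagation t_prop = 36000000/300000000 = 120000 μs.
Pipeline fill: first packet needs 2·t_tx to clear all hops; remaining 38 packets each add one t_tx.
Total = (2+39-1)·t_tx + 2·t_prop = 40·2733.33 + 2·120000 = 349000 μs.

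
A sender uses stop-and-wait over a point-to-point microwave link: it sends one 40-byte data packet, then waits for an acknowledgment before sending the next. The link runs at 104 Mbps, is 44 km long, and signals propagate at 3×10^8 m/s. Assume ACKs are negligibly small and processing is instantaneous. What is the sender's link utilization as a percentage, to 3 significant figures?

t_tx = L/R = 320/104000000 = 3.07692e-06 s.
t_prop = 44000/300000000 = 0.000146667 s; RTT = 0.000293333 s.
Cycle = t_tx + RTT = 0.00029641 s.
Utilization = t_tx / cycle = 3.07692e-06/0.00029641 = 1.04 %.

1.04 %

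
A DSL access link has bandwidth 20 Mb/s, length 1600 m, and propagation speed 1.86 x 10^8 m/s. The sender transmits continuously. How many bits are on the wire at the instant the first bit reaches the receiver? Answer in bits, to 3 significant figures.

172 bits

Propagation delay = 1600 / 186000000 = 8.60215e-06 s.
BDP = R × t_prop = 20000000 × 8.60215e-06 = 172.043 bits.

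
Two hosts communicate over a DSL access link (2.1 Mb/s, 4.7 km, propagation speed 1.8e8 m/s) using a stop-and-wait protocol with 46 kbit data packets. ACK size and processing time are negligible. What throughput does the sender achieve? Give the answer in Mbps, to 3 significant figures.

2.10 Mbps

t_tx = L/R = 46000/2100000 = 0.0219048 s.
t_prop = 4700/180000000 = 2.61111e-05 s; RTT = 5.22222e-05 s.
Cycle = t_tx + RTT = 0.021957 s.
Throughput = L / cycle = 46000 / 0.021957 = 2.10 Mbps.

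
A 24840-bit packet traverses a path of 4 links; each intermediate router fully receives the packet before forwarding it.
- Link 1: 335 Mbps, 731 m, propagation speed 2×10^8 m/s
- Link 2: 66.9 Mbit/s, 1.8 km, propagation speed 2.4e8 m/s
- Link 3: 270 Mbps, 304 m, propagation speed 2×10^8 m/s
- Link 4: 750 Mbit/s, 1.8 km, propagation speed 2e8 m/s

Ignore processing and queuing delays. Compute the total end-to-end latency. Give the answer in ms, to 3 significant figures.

0.592 ms

Transmission delays (L/R per hop): 0.0741493, 0.3713, 0.092, 0.03312 ms; sum = 0.57057 ms.
Propagation delays (d/s per hop): 0.003655, 0.0075, 0.00152, 0.009 ms; sum = 0.021675 ms.
End-to-end = 0.592 ms.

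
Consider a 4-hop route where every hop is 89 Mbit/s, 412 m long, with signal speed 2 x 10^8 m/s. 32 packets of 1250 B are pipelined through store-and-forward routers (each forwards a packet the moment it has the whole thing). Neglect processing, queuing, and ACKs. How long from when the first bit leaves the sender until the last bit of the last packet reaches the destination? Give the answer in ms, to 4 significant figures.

Per-hop transmission t_tx = L/R = 10000/89000000 = 0.11236 ms.
Per-hop propagation t_prop = 412/200000000 = 0.00206 ms.
Pipeline fill: first packet needs 4·t_tx to clear all hops; remaining 31 packets each add one t_tx.
Total = (4+32-1)·t_tx + 4·t_prop = 35·0.11236 + 4·0.00206 = 3.941 ms.

3.941 ms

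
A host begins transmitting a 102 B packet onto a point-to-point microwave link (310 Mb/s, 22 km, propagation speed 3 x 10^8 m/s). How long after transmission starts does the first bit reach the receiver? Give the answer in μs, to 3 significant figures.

First bit experiences only propagation delay: d/s = 22000/300000000 = 73.3 μs.

73.3 μs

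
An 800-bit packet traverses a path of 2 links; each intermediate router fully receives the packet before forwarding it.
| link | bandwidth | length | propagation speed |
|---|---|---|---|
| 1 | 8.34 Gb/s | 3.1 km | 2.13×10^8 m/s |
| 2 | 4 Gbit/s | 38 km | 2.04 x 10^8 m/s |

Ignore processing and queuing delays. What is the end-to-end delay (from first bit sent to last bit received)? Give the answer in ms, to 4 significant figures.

0.2011 ms

Transmission delays (L/R per hop): 9.59233e-05, 0.0002 ms; sum = 0.000295923 ms.
Propagation delays (d/s per hop): 0.014554, 0.186275 ms; sum = 0.200829 ms.
End-to-end = 0.2011 ms.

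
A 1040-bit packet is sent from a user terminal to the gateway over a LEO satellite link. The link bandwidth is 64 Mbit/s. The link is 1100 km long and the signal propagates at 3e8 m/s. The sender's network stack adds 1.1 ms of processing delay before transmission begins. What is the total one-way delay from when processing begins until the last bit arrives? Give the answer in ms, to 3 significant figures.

4.78 ms

Transmission delay = L/R = 1040 / 64000000 = 0.01625 ms.
Propagation delay = d/s = 1100000 m / 300000000 m/s = 3.66667 ms.
Plus processing delay 1.1 ms = 1.1 ms.
Total = 4.78 ms.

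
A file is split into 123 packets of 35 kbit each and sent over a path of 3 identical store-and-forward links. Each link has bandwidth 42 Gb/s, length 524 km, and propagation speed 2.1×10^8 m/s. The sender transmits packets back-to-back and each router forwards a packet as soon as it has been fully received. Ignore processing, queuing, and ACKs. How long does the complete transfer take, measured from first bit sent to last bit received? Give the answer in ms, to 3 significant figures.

Per-hop transmission t_tx = L/R = 35000/42000000000 = 0.000833333 ms.
Per-hop propagation t_prop = 524000/210000000 = 2.49524 ms.
Pipeline fill: first packet needs 3·t_tx to clear all hops; remaining 122 packets each add one t_tx.
Total = (3+123-1)·t_tx + 3·t_prop = 125·0.000833333 + 3·2.49524 = 7.59 ms.

7.59 ms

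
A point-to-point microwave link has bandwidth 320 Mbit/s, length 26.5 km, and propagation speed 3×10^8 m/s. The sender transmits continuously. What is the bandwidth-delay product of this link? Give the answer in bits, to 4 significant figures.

28270 bits

Propagation delay = 26500 / 300000000 = 8.83333e-05 s.
BDP = R × t_prop = 320000000 × 8.83333e-05 = 28266.7 bits.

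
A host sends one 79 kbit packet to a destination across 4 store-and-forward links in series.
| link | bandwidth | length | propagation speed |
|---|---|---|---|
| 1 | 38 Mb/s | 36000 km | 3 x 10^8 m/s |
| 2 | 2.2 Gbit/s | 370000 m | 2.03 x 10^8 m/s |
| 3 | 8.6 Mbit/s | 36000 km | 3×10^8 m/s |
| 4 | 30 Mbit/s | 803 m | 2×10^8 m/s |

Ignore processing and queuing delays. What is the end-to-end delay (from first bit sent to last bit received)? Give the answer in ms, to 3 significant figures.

L = 79000 bits.
Transmission delays (L/R per hop): 2.07895, 0.0359091, 9.18605, 2.63333 ms; sum = 13.9342 ms.
Propagation delays (d/s per hop): 120, 1.82266, 120, 0.004015 ms; sum = 241.827 ms.
End-to-end = 256 ms.

256 ms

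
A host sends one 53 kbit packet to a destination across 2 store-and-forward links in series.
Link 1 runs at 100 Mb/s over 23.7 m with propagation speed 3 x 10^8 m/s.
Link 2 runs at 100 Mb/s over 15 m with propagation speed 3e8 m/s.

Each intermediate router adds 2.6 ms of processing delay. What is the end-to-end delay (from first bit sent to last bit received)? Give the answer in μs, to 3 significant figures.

3660 μs

L = 53000 bits.
Transmission delay per hop = L/R = 53000/100000000 = 530 μs; 2 hops → 1060 μs.
Propagation delays (d/s per hop): 0.079, 0.05 μs; sum = 0.129 μs.
Processing at 1 router(s): 1 × 2.6 ms = 2600 μs.
End-to-end = 3660 μs.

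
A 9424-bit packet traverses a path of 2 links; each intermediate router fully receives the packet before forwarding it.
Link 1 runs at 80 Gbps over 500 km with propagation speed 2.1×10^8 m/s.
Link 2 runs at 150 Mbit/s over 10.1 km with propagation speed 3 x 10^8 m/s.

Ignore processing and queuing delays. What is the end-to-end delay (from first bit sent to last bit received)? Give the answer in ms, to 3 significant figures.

Transmission delays (L/R per hop): 0.0001178, 0.0628267 ms; sum = 0.0629445 ms.
Propagation delays (d/s per hop): 2.38095, 0.0336667 ms; sum = 2.41462 ms.
End-to-end = 2.48 ms.

2.48 ms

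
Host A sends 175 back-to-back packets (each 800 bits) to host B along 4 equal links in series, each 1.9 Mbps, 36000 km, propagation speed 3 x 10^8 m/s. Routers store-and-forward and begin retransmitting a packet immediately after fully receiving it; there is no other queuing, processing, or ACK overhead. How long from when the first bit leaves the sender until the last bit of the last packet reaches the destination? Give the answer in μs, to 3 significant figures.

555000 μs

Per-hop transmission t_tx = L/R = 800/1900000 = 421.053 μs.
Per-hop propagation t_prop = 36000000/300000000 = 120000 μs.
Pipeline fill: first packet needs 4·t_tx to clear all hops; remaining 174 packets each add one t_tx.
Total = (4+175-1)·t_tx + 4·t_prop = 178·421.053 + 4·120000 = 555000 μs.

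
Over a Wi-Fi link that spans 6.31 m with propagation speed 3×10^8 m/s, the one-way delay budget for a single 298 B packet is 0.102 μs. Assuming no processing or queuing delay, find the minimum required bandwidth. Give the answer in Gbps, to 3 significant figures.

L = 2384 bits.
Propagation delay = 6.31 / 300000000 = 0.0210333 μs.
Transmission budget = 0.102 − 0.0210333 = 0.0809667 μs.
R ≥ L / t_tx = 2384 bits / 8.09667e-08 s = 29.4 Gbps.

29.4 Gbps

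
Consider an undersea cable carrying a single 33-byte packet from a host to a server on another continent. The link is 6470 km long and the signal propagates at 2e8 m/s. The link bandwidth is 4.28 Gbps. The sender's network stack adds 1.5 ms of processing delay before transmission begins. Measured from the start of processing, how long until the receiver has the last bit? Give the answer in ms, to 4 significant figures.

L = 33 × 8 = 264 bits.
Transmission delay = L/R = 264 / 4.28e+09 = 6.16822e-05 ms.
Propagation delay = d/s = 6470000 m / 200000000 m/s = 32.35 ms.
Plus processing delay 1.5 ms = 1.5 ms.
Total = 33.85 ms.

33.85 ms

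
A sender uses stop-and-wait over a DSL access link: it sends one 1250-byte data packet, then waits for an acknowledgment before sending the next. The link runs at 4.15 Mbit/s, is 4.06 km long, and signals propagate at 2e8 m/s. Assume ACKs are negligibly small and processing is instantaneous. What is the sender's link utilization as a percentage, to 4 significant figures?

t_tx = L/R = 10000/4.15e+06 = 0.00240964 s.
t_prop = 4060/200000000 = 2.03e-05 s; RTT = 4.06e-05 s.
Cycle = t_tx + RTT = 0.00245024 s.
Utilization = t_tx / cycle = 0.00240964/0.00245024 = 98.34 %.

98.34 %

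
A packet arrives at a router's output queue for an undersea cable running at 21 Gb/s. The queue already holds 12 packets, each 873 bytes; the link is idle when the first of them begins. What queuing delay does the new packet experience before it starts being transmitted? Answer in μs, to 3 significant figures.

Each queued packet: L/R = 6984/21000000000 = 0.332571 μs.
12 queued → 3.99086 μs.
Queuing delay = 3.99 μs.

3.99 μs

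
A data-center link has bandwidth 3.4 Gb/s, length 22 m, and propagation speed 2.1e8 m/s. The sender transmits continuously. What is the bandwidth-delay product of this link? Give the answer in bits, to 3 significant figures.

356 bits

Propagation delay = 22 / 210000000 = 1.04762e-07 s.
BDP = R × t_prop = 3400000000 × 1.04762e-07 = 356.19 bits.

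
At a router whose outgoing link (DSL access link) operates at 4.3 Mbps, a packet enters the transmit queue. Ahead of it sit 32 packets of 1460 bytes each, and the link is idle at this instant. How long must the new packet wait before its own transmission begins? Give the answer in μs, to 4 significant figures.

86920 μs

Each queued packet: L/R = 11680/4300000 = 2716.28 μs.
32 queued → 86920.9 μs.
Queuing delay = 86920 μs.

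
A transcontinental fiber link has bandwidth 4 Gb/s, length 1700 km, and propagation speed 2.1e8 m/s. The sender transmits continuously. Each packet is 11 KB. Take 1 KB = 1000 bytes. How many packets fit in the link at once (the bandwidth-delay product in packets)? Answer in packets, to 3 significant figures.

Propagation delay = 1700000 / 210000000 = 0.00809524 s.
BDP = R × t_prop = 4000000000 × 0.00809524 = 32381000 bits.
In packets of 88000 bits: 368 packets.

368 packets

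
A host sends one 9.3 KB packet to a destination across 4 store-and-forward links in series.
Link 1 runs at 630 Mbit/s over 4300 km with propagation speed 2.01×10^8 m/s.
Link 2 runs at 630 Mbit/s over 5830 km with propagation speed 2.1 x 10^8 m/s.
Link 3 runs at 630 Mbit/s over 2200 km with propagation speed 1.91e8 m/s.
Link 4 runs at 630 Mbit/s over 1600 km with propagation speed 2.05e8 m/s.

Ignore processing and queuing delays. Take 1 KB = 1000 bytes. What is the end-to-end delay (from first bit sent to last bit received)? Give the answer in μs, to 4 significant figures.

68950 μs

L = 74400 bits.
Transmission delay per hop = L/R = 74400/630000000 = 118.095 μs; 4 hops → 472.381 μs.
Propagation delays (d/s per hop): 21393, 27761.9, 11518.3, 7804.88 μs; sum = 68478.1 μs.
End-to-end = 68950 μs.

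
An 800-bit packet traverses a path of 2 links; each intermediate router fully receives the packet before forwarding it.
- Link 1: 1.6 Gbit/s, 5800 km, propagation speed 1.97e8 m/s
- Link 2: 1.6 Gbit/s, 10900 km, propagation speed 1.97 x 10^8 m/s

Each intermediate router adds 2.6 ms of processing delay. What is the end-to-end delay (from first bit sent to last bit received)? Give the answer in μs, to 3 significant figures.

87400 μs

Transmission delay per hop = L/R = 800/1600000000 = 0.5 μs; 2 hops → 1 μs.
Propagation delays (d/s per hop): 29441.6, 55329.9 μs; sum = 84771.6 μs.
Processing at 1 router(s): 1 × 2.6 ms = 2600 μs.
End-to-end = 87400 μs.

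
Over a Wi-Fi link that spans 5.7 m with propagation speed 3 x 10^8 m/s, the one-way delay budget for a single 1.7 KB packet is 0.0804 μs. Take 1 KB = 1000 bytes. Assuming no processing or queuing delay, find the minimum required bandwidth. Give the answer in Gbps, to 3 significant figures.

L = 13600 bits.
Propagation delay = 5.7 / 300000000 = 0.019 μs.
Transmission budget = 0.0804 − 0.019 = 0.0614 μs.
R ≥ L / t_tx = 13600 bits / 6.14e-08 s = 221 Gbps.

221 Gbps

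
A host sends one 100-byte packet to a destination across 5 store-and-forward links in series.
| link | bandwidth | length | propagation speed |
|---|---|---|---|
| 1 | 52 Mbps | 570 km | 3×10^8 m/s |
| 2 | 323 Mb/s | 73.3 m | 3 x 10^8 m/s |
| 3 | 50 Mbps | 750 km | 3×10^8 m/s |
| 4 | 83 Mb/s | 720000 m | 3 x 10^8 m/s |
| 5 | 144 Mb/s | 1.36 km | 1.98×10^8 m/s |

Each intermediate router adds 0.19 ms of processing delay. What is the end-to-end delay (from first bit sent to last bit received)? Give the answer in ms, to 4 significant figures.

L = 100 × 8 = 800 bits.
Transmission delays (L/R per hop): 0.0153846, 0.00247678, 0.016, 0.00963855, 0.00555556 ms; sum = 0.0490555 ms.
Propagation delays (d/s per hop): 1.9, 0.000244333, 2.5, 2.4, 0.00686869 ms; sum = 6.80711 ms.
Processing at 4 router(s): 4 × 0.19 ms = 0.76 ms.
End-to-end = 7.616 ms.

7.616 ms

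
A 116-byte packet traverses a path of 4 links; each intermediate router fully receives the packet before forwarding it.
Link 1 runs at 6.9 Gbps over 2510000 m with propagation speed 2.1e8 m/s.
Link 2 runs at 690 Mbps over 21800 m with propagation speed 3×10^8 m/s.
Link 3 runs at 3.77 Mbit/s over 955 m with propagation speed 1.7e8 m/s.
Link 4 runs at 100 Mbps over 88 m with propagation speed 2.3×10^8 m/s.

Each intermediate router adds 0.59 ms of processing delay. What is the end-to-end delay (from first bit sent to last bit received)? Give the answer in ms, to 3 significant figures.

14.1 ms

L = 116 × 8 = 928 bits.
Transmission delays (L/R per hop): 0.000134493, 0.00134493, 0.246154, 0.00928 ms; sum = 0.256913 ms.
Propagation delays (d/s per hop): 11.9524, 0.0726667, 0.00561765, 0.000382609 ms; sum = 12.031 ms.
Processing at 3 router(s): 3 × 0.59 ms = 1.77 ms.
End-to-end = 14.1 ms.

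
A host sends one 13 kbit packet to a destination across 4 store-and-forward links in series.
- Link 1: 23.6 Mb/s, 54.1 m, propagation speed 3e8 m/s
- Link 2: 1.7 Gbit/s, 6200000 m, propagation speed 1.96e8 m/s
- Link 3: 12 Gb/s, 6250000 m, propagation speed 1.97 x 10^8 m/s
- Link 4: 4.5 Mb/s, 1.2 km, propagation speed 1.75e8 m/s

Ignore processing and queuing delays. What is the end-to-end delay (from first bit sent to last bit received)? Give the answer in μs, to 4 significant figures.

66810 μs

L = 13000 bits.
Transmission delays (L/R per hop): 550.847, 7.64706, 1.08333, 2888.89 μs; sum = 3448.47 μs.
Propagation delays (d/s per hop): 0.180333, 31632.7, 31725.9, 6.85714 μs; sum = 63365.6 μs.
End-to-end = 66810 μs.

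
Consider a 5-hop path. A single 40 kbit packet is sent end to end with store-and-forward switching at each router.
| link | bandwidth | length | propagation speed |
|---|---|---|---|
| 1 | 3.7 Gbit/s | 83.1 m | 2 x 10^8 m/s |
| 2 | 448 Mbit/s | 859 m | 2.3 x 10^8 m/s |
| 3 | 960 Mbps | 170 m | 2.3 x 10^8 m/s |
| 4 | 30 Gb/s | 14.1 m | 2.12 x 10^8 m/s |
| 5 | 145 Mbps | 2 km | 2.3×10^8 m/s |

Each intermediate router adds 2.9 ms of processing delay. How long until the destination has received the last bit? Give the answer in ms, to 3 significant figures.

12.0 ms

L = 40000 bits.
Transmission delays (L/R per hop): 0.0108108, 0.0892857, 0.0416667, 0.00133333, 0.275862 ms; sum = 0.418959 ms.
Propagation delays (d/s per hop): 0.0004155, 0.00373478, 0.00073913, 6.65094e-05, 0.00869565 ms; sum = 0.0136516 ms.
Processing at 4 router(s): 4 × 2.9 ms = 11.6 ms.
End-to-end = 12.0 ms.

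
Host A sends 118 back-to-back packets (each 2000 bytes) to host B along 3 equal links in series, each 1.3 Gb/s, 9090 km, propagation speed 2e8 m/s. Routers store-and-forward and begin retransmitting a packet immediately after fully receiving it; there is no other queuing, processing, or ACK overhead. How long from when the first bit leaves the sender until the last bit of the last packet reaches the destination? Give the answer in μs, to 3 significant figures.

138000 μs

Per-hop transmission t_tx = L/R = 16000/1300000000 = 12.3077 μs.
Per-hop propagation t_prop = 9090000/200000000 = 45450 μs.
Pipeline fill: first packet needs 3·t_tx to clear all hops; remaining 117 packets each add one t_tx.
Total = (3+118-1)·t_tx + 3·t_prop = 120·12.3077 + 3·45450 = 138000 μs.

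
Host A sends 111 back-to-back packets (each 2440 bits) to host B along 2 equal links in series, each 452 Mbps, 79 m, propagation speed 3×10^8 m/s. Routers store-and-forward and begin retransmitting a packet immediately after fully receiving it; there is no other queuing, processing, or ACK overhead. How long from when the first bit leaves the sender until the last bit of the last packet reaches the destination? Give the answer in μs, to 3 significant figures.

Per-hop transmission t_tx = L/R = 2440/452000000 = 5.39823 μs.
Per-hop propagation t_prop = 79/300000000 = 0.263333 μs.
Pipeline fill: first packet needs 2·t_tx to clear all hops; remaining 110 packets each add one t_tx.
Total = (2+111-1)·t_tx + 2·t_prop = 112·5.39823 + 2·0.263333 = 605 μs.

605 μs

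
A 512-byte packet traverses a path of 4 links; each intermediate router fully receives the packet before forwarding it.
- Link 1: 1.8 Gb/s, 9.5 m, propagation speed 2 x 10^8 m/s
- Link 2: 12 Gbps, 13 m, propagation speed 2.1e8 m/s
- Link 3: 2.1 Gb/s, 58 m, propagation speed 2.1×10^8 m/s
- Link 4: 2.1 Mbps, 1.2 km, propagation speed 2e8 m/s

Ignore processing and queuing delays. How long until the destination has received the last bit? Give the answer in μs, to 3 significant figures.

L = 512 × 8 = 4096 bits.
Transmission delays (L/R per hop): 2.27556, 0.341333, 1.95048, 1950.48 μs; sum = 1955.04 μs.
Propagation delays (d/s per hop): 0.0475, 0.0619048, 0.27619, 6 μs; sum = 6.3856 μs.
End-to-end = 1960 μs.

1960 μs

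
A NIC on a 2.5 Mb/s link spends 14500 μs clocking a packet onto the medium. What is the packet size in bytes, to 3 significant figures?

4530 bytes

L = R × t_tx = 2500000 b/s × 0.0145 s = 36250 bits.
In bytes: 36250 / 8 = 4530 bytes.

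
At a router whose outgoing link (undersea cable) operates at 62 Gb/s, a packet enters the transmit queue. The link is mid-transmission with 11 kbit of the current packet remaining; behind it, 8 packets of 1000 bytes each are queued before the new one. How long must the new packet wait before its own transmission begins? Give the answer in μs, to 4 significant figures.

1.210 μs

Each queued packet: L/R = 8000/62000000000 = 0.129032 μs.
8 queued → 1.03226 μs.
Plus remaining 11000 bits of current packet: 0.177419 μs.
Queuing delay = 1.210 μs.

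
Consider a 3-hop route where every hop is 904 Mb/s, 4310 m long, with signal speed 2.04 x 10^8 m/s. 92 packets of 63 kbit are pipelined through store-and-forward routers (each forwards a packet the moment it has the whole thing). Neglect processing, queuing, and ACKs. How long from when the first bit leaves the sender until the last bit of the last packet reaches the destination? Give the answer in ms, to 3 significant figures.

6.61 ms

Per-hop transmission t_tx = L/R = 63000/904000000 = 0.0696903 ms.
Per-hop propagation t_prop = 4310/204000000 = 0.0211275 ms.
Pipeline fill: first packet needs 3·t_tx to clear all hops; remaining 91 packets each add one t_tx.
Total = (3+92-1)·t_tx + 3·t_prop = 94·0.0696903 + 3·0.0211275 = 6.61 ms.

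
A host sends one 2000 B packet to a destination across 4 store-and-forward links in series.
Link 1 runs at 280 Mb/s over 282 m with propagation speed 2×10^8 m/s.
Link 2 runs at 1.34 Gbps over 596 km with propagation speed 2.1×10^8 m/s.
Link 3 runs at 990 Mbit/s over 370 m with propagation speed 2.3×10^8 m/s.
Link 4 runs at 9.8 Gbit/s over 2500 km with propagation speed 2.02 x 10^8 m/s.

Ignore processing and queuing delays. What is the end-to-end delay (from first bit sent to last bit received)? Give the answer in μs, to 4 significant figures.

15300 μs

L = 2000 × 8 = 16000 bits.
Transmission delays (L/R per hop): 57.1429, 11.9403, 16.1616, 1.63265 μs; sum = 86.8774 μs.
Propagation delays (d/s per hop): 1.41, 2838.1, 1.6087, 12376.2 μs; sum = 15217.4 μs.
End-to-end = 15300 μs.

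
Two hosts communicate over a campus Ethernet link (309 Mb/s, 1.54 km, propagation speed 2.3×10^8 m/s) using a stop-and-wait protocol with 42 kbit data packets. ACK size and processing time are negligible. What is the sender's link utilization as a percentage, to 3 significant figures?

t_tx = L/R = 42000/309000000 = 0.000135922 s.
t_prop = 1540/2.3e+08 = 6.69565e-06 s; RTT = 1.33913e-05 s.
Cycle = t_tx + RTT = 0.000149314 s.
Utilization = t_tx / cycle = 0.000135922/0.000149314 = 91.0 %.

91.0 %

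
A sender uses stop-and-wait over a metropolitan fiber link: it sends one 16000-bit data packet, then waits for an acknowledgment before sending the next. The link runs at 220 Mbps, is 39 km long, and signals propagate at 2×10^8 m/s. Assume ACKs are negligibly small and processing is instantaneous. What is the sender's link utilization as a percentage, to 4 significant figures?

15.72 %

t_tx = L/R = 16000/220000000 = 7.27273e-05 s.
t_prop = 39000/200000000 = 0.000195 s; RTT = 0.00039 s.
Cycle = t_tx + RTT = 0.000462727 s.
Utilization = t_tx / cycle = 7.27273e-05/0.000462727 = 15.72 %.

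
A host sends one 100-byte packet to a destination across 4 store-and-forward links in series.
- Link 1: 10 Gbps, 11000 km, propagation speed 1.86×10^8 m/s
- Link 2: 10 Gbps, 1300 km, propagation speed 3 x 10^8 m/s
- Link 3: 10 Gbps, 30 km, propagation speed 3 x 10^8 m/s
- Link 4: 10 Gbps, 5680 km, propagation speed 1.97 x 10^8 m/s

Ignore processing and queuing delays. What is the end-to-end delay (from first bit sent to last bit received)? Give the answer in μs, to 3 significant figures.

L = 100 × 8 = 800 bits.
Transmission delay per hop = L/R = 800/10000000000 = 0.08 μs; 4 hops → 0.32 μs.
Propagation delays (d/s per hop): 59139.8, 4333.33, 100, 28832.5 μs; sum = 92405.6 μs.
End-to-end = 92400 μs.

92400 μs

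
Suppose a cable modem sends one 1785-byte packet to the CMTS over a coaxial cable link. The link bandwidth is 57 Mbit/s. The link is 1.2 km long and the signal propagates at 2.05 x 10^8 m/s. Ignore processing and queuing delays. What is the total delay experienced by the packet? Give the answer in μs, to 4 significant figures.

L = 1785 × 8 = 14280 bits.
Transmission delay = L/R = 14280 / 57000000 = 250.526 μs.
Propagation delay = d/s = 1200 m / 2.05e+08 m/s = 5.85366 μs.
Total = 256.4 μs.

256.4 μs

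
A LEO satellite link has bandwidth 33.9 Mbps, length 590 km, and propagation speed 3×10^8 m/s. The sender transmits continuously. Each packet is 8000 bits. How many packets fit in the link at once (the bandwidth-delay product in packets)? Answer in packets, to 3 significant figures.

Propagation delay = 590000 / 300000000 = 0.00196667 s.
BDP = R × t_prop = 33900000 × 0.00196667 = 66670 bits.
In packets of 8000 bits: 8.33 packets.

8.33 packets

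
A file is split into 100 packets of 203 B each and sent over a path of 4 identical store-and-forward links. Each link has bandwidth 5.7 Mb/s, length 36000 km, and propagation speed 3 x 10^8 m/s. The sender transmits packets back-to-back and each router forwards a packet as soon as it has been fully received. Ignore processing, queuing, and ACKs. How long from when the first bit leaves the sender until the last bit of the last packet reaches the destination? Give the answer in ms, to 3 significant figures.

Per-hop transmission t_tx = L/R = 1624/5700000 = 0.284912 ms.
Per-hop propagation t_prop = 36000000/300000000 = 120 ms.
Pipeline fill: first packet needs 4·t_tx to clear all hops; remaining 99 packets each add one t_tx.
Total = (4+100-1)·t_tx + 4·t_prop = 103·0.284912 + 4·120 = 509 ms.

509 ms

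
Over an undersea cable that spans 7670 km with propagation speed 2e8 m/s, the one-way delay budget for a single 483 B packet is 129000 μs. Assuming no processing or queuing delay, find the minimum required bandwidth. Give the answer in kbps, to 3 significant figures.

L = 3864 bits.
Propagation delay = 7670000 / 200000000 = 38350 μs.
Transmission budget = 129000 − 38350 = 90650 μs.
R ≥ L / t_tx = 3864 bits / 0.09065 s = 42.6 kbps.

42.6 kbps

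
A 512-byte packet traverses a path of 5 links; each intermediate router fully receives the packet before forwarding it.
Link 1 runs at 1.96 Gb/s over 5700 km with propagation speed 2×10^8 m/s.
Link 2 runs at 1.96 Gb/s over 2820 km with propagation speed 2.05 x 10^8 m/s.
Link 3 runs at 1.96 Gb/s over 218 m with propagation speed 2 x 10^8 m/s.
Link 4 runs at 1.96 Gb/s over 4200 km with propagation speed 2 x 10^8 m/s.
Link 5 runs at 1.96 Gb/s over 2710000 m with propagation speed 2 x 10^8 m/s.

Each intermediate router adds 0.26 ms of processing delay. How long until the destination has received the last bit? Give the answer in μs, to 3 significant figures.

L = 512 × 8 = 4096 bits.
Transmission delay per hop = L/R = 4096/1960000000 = 2.0898 μs; 5 hops → 10.449 μs.
Propagation delays (d/s per hop): 28500, 13756.1, 1.09, 21000, 13550 μs; sum = 76807.2 μs.
Processing at 4 router(s): 4 × 0.26 ms = 1040 μs.
End-to-end = 77900 μs.

77900 μs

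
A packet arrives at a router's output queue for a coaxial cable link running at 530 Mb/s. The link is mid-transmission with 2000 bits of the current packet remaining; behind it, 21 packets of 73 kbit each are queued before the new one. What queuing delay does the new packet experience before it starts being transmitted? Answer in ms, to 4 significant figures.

Each queued packet: L/R = 73000/530000000 = 0.137736 ms.
21 queued → 2.89245 ms.
Plus remaining 2000 bits of current packet: 0.00377358 ms.
Queuing delay = 2.896 ms.

2.896 ms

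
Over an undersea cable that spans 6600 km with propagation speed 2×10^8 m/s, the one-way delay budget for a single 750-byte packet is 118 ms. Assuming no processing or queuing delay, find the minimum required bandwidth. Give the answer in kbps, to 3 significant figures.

L = 6000 bits.
Propagation delay = 6600000 / 200000000 = 33 ms.
Transmission budget = 118 − 33 = 85 ms.
R ≥ L / t_tx = 6000 bits / 0.085 s = 70.6 kbps.

70.6 kbps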